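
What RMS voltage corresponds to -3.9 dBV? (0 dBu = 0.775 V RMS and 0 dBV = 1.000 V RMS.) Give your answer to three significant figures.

0.638 V

V = 1.000 V × 10^(-3.9/20).
= 1.000 × 0.6383 = 0.638 V.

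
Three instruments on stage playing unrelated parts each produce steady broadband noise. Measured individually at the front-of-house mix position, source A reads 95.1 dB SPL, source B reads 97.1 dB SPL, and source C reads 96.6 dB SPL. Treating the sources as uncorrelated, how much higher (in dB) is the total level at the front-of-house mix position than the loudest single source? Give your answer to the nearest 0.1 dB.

4.0 dB

Add the sources as powers (linear), then convert back to dB:
L_total = 10·log₁₀(10^(95.1/10) + 10^(97.1/10) + 10^(96.6/10)) = 101.12 dB SPL.
Excess over the loudest (97.1 dB): 101.12 − 97.1 = 4.0 dB.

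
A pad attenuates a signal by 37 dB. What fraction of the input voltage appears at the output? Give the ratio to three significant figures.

0.0141

Voltage ratio = 10^(dB/20).
10^(-37/20) = 10^(-1.850) = 0.0141.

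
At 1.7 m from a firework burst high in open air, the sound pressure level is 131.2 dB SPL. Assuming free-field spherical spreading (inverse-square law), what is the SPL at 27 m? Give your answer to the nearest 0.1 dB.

For a point source in a free field, ΔL = −20·log₁₀(d₂/d₁).
ΔL = −20·log₁₀(27/1.7) = -24.02 dB, so L₂ = 131.2 + (-24.02) = 107.2 dB SPL.

107.2 dB SPL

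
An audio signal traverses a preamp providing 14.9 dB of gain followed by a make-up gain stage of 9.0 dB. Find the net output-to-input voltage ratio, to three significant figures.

Net gain = 14.9 + 9.0 = 23.9 dB.
Voltage ratio = 10^(23.9/20) = 15.7.

15.7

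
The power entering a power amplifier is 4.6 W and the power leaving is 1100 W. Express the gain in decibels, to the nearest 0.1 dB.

For a power ratio, dB = 10·log₁₀(P₂/P₁).
10·log₁₀(1100/4.6) = 10·log₁₀(239.1) = 23.8 dB.

23.8 dB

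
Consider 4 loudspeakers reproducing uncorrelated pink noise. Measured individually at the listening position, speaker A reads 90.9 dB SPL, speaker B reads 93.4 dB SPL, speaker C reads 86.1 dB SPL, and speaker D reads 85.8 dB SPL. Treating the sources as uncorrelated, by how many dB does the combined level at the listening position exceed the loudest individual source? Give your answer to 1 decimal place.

Add the sources as powers (linear), then convert back to dB:
L_total = 10·log₁₀(10^(90.9/10) + 10^(93.4/10) + 10^(86.1/10) + 10^(85.8/10)) = 96.24 dB SPL.
Excess over the loudest (93.4 dB): 96.24 − 93.4 = 2.8 dB.

2.8 dB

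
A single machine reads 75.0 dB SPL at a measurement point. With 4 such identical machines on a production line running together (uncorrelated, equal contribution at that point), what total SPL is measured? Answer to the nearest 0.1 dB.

4 equal incoherent sources raise the level by 10·log₁₀(4) = 6.02 dB.
L_total = 75.0 + 6.02 = 81.0 dB SPL.

81.0 dB SPL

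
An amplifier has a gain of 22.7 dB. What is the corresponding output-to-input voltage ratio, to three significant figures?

13.6

Voltage ratio = 10^(dB/20).
10^(22.7/20) = 10^(1.135) = 13.6.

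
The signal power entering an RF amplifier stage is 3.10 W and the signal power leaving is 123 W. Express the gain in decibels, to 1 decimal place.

16.0 dB

For a power ratio, dB = 10·log₁₀(P₂/P₁).
10·log₁₀(123/3.10) = 10·log₁₀(39.68) = 16.0 dB.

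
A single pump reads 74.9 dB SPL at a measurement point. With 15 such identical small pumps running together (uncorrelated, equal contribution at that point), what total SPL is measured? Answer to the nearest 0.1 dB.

15 equal incoherent sources raise the level by 10·log₁₀(15) = 11.76 dB.
L_total = 74.9 + 11.76 = 86.7 dB SPL.

86.7 dB SPL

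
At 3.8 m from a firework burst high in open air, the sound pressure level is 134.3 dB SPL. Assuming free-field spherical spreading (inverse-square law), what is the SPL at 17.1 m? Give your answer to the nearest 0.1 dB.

121.2 dB SPL

Free-field point source: level drops by 20·log₁₀ of the distance ratio.
ΔL = −20·log₁₀(17.1/3.8) = -13.06 dB, so L₂ = 134.3 + (-13.06) = 121.2 dB SPL.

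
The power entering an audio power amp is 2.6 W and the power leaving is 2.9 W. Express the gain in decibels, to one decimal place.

For a power ratio, dB = 10·log₁₀(P₂/P₁).
10·log₁₀(2.9/2.6) = 10·log₁₀(1.115) = 0.5 dB.

0.5 dB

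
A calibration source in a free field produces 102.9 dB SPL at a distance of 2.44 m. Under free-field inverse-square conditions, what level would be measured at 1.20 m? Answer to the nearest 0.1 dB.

Inverse-square spreading gives ΔL = −20·log₁₀(d₂/d₁).
ΔL = −20·log₁₀(1.20/2.44) = 6.16 dB, so L₂ = 102.9 + (6.16) = 109.1 dB SPL.

109.1 dB SPL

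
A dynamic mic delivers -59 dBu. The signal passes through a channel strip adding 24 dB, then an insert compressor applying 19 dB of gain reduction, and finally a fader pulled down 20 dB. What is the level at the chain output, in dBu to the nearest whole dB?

Gain stages sum in dB:
-59 + 24 − 19 − 20 = -74 dBu.

-74 dBu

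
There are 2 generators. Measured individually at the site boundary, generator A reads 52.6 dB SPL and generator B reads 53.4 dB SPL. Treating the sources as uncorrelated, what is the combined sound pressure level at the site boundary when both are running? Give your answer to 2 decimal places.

56.03 dB SPL

Incoherent sources sum as intensities:
L_total = 10·log₁₀(10^(52.6/10) + 10^(53.4/10)) = 10·log₁₀(400700) = 56.03 dB SPL.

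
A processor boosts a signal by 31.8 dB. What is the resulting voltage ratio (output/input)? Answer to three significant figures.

38.9

Voltage ratio = 10^(dB/20).
10^(31.8/20) = 10^(1.590) = 38.9.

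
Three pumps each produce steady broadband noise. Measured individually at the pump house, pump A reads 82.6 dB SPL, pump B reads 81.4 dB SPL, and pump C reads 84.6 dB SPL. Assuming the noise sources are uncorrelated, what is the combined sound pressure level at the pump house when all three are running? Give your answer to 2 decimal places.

Incoherent sources sum as intensities:
L_total = 10·log₁₀(10^(82.6/10) + 10^(81.4/10) + 10^(84.6/10)) = 10·log₁₀(608400000) = 87.84 dB SPL.

87.84 dB SPL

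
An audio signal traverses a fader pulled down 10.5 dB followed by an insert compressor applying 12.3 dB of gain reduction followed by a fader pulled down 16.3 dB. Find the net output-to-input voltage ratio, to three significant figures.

0.0111

Net gain = (−10.5) + (−12.3) + (−16.3) = -39.1 dB.
Voltage ratio = 10^(-39.1/20) = 0.0111.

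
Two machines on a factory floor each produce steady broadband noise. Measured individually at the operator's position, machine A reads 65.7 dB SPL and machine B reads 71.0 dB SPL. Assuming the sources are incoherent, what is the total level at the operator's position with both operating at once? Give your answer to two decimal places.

Incoherent sources sum as intensities:
L_total = 10·log₁₀(10^(65.7/10) + 10^(71.0/10)) = 10·log₁₀(16300000) = 72.12 dB SPL.

72.12 dB SPL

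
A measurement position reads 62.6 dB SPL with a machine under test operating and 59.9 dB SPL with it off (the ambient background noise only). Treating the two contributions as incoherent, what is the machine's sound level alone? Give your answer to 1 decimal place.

Remove the background by subtracting linear intensities:
L_src = 10·log₁₀(10^(62.6/10) − 10^(59.9/10)) = 10·log₁₀(842500) = 59.3 dB SPL.

59.3 dB SPL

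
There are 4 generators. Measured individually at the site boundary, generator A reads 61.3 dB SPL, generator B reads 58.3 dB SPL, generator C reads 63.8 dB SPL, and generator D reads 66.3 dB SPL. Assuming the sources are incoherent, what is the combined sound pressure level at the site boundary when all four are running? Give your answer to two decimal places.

69.39 dB SPL

Add the sources as powers (linear), then convert back to dB:
L_total = 10·log₁₀(10^(61.3/10) + 10^(58.3/10) + 10^(63.8/10) + 10^(66.3/10)) = 10·log₁₀(8690000) = 69.39 dB SPL.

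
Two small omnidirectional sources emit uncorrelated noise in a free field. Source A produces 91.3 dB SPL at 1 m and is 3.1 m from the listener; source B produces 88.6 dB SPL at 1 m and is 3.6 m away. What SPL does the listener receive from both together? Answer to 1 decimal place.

82.9 dB SPL

At the listener: L_A = 91.3 − 20·log₁₀(3.1) = 81.47 dB; L_B = 88.6 − 20·log₁₀(3.6) = 77.47 dB.
Combined: 10·log₁₀(10^(81.47/10)+10^(77.47/10)) = 82.9 dB SPL.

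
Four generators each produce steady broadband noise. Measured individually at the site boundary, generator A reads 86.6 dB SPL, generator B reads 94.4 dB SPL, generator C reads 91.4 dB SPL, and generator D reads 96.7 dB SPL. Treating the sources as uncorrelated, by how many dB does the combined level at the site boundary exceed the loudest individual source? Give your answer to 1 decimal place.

Incoherent sources sum as intensities:
L_total = 10·log₁₀(10^(86.6/10) + 10^(94.4/10) + 10^(91.4/10) + 10^(96.7/10)) = 99.67 dB SPL.
Excess over the loudest (96.7 dB): 99.67 − 96.7 = 3.0 dB.

3.0 dB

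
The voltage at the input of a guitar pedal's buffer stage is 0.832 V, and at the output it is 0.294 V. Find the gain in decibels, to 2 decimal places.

Voltage is an amplitude quantity, so gain = 20·log₁₀(V_out/V_in).
20·log₁₀(0.294/0.832) = 20·log₁₀(0.3534) = -9.04 dB.

-9.04 dB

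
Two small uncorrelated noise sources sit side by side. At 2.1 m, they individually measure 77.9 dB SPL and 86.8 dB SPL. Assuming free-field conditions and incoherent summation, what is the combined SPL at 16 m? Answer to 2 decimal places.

69.69 dB SPL

Combined at 2.1 m: 10·log₁₀(10^(77.9/10)+10^(86.8/10)) = 87.326 dB SPL.
Then apply −20·log₁₀(16/2.1) = -17.638 dB → 69.69 dB SPL.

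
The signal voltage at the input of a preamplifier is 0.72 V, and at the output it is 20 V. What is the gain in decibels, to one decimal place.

28.9 dB

For a voltage ratio, dB = 20·log₁₀(V₂/V₁).
20·log₁₀(20/0.72) = 20·log₁₀(27.78) = 28.9 dB.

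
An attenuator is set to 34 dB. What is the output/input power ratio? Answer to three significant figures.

Power ratio = 10^(dB/10).
10^(-34/10) = 10^(-3.400) = 0.000398.

0.000398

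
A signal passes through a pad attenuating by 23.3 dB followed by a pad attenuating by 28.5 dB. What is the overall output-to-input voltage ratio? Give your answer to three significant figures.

0.00257

Net gain = (−23.3) + (−28.5) = -51.8 dB.
Voltage ratio = 10^(-51.8/20) = 0.00257.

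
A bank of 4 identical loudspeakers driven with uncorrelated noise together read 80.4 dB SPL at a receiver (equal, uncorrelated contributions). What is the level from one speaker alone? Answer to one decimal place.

74.4 dB SPL

4 equal incoherent sources add 10·log₁₀(4) = 6.02 dB over one source.
L_one = 80.4 − 6.02 = 74.4 dB SPL.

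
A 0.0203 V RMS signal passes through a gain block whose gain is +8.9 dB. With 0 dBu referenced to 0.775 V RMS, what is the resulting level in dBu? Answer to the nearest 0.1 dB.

Input level: 20·log₁₀(0.0203/0.775) = -31.64 dBu.
Output: -31.64 + 8.9 = -22.7 dBu.

-22.7 dBu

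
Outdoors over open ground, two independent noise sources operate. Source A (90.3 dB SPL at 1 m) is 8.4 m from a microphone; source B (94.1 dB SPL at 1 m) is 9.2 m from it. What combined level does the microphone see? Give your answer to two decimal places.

76.59 dB SPL

At the listener: L_A = 90.3 − 20·log₁₀(8.4) = 71.814 dB; L_B = 94.1 − 20·log₁₀(9.2) = 74.824 dB.
Combined: 10·log₁₀(10^(71.814/10)+10^(74.824/10)) = 76.59 dB SPL.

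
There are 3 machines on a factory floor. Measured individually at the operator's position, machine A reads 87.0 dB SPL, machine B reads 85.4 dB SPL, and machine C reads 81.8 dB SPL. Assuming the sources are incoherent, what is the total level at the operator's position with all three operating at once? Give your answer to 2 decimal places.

Incoherent sources sum as intensities:
L_total = 10·log₁₀(10^(87.0/10) + 10^(85.4/10) + 10^(81.8/10)) = 10·log₁₀(999300000) = 90.00 dB SPL.

90.00 dB SPL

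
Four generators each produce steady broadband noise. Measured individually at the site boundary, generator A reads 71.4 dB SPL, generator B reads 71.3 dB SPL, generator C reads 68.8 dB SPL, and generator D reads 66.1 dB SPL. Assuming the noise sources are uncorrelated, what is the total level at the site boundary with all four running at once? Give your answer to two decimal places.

Uncorrelated sources add in intensity (power), not in dB.
L_total = 10·log₁₀(10^(71.4/10) + 10^(71.3/10) + 10^(68.8/10) + 10^(66.1/10)) = 10·log₁₀(38950000) = 75.91 dB SPL.

75.91 dB SPL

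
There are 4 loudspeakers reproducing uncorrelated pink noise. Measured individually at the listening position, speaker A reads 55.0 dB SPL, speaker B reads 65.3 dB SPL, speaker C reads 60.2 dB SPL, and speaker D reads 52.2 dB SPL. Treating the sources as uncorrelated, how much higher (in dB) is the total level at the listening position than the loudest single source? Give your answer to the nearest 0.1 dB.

1.6 dB

Uncorrelated sources add in intensity (power), not in dB.
L_total = 10·log₁₀(10^(55.0/10) + 10^(65.3/10) + 10^(60.2/10) + 10^(52.2/10)) = 66.92 dB SPL.
Excess over the loudest (65.3 dB): 66.92 − 65.3 = 1.6 dB.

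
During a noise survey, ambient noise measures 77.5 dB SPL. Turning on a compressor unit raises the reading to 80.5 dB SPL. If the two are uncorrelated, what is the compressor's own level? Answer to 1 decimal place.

Background correction is a power subtraction:
L_src = 10·log₁₀(10^(80.5/10) − 10^(77.5/10)) = 10·log₁₀(55970000) = 77.5 dB SPL.

77.5 dB SPL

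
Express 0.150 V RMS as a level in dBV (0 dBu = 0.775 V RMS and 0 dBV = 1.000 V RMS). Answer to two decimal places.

dBV = 20·log₁₀(V / 1.000 V).
20·log₁₀(0.150/1.000) = -16.48 dBV.

-16.48 dBV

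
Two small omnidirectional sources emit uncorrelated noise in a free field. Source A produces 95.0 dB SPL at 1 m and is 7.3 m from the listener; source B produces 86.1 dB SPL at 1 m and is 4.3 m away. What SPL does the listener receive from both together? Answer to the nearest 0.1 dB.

79.1 dB SPL

At the listener: L_A = 95.0 − 20·log₁₀(7.3) = 77.73 dB; L_B = 86.1 − 20·log₁₀(4.3) = 73.43 dB.
Combined: 10·log₁₀(10^(77.73/10)+10^(73.43/10)) = 79.1 dB SPL.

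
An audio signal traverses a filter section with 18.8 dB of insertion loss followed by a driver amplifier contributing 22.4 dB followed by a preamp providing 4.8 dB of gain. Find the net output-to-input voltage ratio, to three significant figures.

Net gain = (−18.8) + 22.4 + 4.8 = 8.4 dB.
Voltage ratio = 10^(8.4/20) = 2.63.

2.63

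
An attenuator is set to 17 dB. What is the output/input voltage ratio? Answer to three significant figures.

Voltage ratio = 10^(dB/20).
10^(-17/20) = 10^(-0.8500) = 0.141.

0.141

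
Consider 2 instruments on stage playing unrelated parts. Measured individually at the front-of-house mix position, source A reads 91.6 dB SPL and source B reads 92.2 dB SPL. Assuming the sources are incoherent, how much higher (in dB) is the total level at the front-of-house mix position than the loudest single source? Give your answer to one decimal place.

2.7 dB

Add the sources as powers (linear), then convert back to dB:
L_total = 10·log₁₀(10^(91.6/10) + 10^(92.2/10)) = 94.92 dB SPL.
Excess over the loudest (92.2 dB): 94.92 − 92.2 = 2.7 dB.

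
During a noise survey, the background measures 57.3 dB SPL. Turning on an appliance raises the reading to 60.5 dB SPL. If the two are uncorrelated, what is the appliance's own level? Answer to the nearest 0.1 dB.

57.7 dB SPL

Subtract intensities: L_src = 10·log₁₀(10^(L_total/10) − 10^(L_bg/10)).
L_src = 10·log₁₀(10^(60.5/10) − 10^(57.3/10)) = 10·log₁₀(585000) = 57.7 dB SPL.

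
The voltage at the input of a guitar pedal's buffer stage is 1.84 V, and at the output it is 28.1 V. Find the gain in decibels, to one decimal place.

Voltage ratio → dB uses the 20·log₁₀ form:
20·log₁₀(28.1/1.84) = 20·log₁₀(15.27) = 23.7 dB.

23.7 dB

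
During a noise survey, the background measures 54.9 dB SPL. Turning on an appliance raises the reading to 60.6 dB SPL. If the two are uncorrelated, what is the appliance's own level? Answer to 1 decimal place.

59.2 dB SPL

Remove the background by subtracting linear intensities:
L_src = 10·log₁₀(10^(60.6/10) − 10^(54.9/10)) = 10·log₁₀(839100) = 59.2 dB SPL.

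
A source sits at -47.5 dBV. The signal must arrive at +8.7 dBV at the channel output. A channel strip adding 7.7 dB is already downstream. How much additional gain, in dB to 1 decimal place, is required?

The required make-up gain is the shortfall in the dB sum.
G = +8.7 − (-47.5) − 7.7 = 48.5 dB.

48.5 dB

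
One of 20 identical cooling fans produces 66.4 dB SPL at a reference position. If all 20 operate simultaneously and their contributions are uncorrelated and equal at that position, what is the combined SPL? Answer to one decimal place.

20 equal incoherent sources raise the level by 10·log₁₀(20) = 13.01 dB.
L_total = 66.4 + 13.01 = 79.4 dB SPL.

79.4 dB SPL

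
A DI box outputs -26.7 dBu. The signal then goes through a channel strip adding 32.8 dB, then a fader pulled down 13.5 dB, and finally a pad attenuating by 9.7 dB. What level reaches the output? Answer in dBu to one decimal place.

-17.1 dBu

Cascaded gains and losses add directly in dB.
-26.7 + 32.8 − 13.5 − 9.7 = -17.1 dBu.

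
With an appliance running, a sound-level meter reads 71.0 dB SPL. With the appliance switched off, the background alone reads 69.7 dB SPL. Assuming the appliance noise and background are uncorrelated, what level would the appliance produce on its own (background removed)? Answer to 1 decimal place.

Remove the background by subtracting linear intensities:
L_src = 10·log₁₀(10^(71.0/10) − 10^(69.7/10)) = 10·log₁₀(3257000) = 65.1 dB SPL.

65.1 dB SPL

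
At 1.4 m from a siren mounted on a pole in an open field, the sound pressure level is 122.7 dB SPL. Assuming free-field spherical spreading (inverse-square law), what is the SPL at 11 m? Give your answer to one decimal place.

104.8 dB SPL

Inverse-square spreading gives ΔL = −20·log₁₀(d₂/d₁).
ΔL = −20·log₁₀(11/1.4) = -17.91 dB, so L₂ = 122.7 + (-17.91) = 104.8 dB SPL.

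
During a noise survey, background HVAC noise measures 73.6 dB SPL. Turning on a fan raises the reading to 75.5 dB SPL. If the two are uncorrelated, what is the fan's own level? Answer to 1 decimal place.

Subtract intensities: L_src = 10·log₁₀(10^(L_total/10) − 10^(L_bg/10)).
L_src = 10·log₁₀(10^(75.5/10) − 10^(73.6/10)) = 10·log₁₀(12570000) = 71.0 dB SPL.

71.0 dB SPL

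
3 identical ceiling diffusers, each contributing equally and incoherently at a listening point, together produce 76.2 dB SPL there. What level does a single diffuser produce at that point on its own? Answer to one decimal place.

3 equal incoherent sources add 10·log₁₀(3) = 4.77 dB over one source.
L_one = 76.2 − 4.77 = 71.4 dB SPL.

71.4 dB SPL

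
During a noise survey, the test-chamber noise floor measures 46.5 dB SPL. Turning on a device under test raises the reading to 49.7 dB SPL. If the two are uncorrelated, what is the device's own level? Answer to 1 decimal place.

46.9 dB SPL

Subtract intensities: L_src = 10·log₁₀(10^(L_total/10) − 10^(L_bg/10)).
L_src = 10·log₁₀(10^(49.7/10) − 10^(46.5/10)) = 10·log₁₀(48660) = 46.9 dB SPL.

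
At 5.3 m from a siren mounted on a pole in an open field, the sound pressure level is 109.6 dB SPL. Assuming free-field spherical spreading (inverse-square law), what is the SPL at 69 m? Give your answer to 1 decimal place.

For a point source in a free field, ΔL = −20·log₁₀(d₂/d₁).
ΔL = −20·log₁₀(69/5.3) = -22.29 dB, so L₂ = 109.6 + (-22.29) = 87.3 dB SPL.

87.3 dB SPL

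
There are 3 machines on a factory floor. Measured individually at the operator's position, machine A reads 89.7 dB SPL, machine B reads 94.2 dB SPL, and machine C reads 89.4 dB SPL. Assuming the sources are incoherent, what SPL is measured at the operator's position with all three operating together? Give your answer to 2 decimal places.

Add the sources as powers (linear), then convert back to dB:
L_total = 10·log₁₀(10^(89.7/10) + 10^(94.2/10) + 10^(89.4/10)) = 10·log₁₀(4434000000) = 96.47 dB SPL.

96.47 dB SPL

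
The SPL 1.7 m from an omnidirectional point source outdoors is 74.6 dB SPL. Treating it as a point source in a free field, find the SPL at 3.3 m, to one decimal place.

68.8 dB SPL

Free-field point source: level drops by 20·log₁₀ of the distance ratio.
ΔL = −20·log₁₀(3.3/1.7) = -5.76 dB, so L₂ = 74.6 + (-5.76) = 68.8 dB SPL.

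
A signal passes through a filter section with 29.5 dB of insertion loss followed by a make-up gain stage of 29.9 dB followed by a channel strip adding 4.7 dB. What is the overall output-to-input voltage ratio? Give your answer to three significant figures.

Net gain = (−29.5) + 29.9 + 4.7 = 5.1 dB.
Voltage ratio = 10^(5.1/20) = 1.80.

1.80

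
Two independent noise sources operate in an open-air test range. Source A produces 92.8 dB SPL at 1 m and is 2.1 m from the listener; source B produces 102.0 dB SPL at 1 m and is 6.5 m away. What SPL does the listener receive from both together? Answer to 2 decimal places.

At the listener: L_A = 92.8 − 20·log₁₀(2.1) = 86.356 dB; L_B = 102.0 − 20·log₁₀(6.5) = 85.742 dB.
Combined: 10·log₁₀(10^(86.356/10)+10^(85.742/10)) = 89.07 dB SPL.

89.07 dB SPL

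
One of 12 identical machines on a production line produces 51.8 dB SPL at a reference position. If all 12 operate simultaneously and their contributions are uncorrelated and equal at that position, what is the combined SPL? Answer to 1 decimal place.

12 equal incoherent sources raise the level by 10·log₁₀(12) = 10.79 dB.
L_total = 51.8 + 10.79 = 62.6 dB SPL.

62.6 dB SPL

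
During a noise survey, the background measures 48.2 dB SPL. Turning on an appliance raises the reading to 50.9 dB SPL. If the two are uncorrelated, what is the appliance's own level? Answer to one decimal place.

47.6 dB SPL

Subtract intensities: L_src = 10·log₁₀(10^(L_total/10) − 10^(L_bg/10)).
L_src = 10·log₁₀(10^(50.9/10) − 10^(48.2/10)) = 10·log₁₀(56960) = 47.6 dB SPL.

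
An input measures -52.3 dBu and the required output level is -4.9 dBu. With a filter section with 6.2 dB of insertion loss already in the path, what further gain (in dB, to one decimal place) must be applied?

The required make-up gain is the shortfall in the dB sum.
G = -4.9 − (-52.3) + 6.2 = 53.6 dB.

53.6 dB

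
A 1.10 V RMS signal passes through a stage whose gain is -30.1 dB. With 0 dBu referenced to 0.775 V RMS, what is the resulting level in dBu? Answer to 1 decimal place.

-27.1 dBu

Input level: 20·log₁₀(1.10/0.775) = 3.04 dBu.
Output: 3.04 − 30.1 = -27.1 dBu.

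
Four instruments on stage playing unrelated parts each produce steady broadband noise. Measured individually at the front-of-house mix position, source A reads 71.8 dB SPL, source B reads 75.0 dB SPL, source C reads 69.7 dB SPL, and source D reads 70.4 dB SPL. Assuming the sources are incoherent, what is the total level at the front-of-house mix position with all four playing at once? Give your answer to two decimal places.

Uncorrelated sources add in intensity (power), not in dB.
L_total = 10·log₁₀(10^(71.8/10) + 10^(75.0/10) + 10^(69.7/10) + 10^(70.4/10)) = 10·log₁₀(67060000) = 78.26 dB SPL.

78.26 dB SPL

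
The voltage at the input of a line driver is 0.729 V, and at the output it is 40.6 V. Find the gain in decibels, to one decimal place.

For a voltage ratio, dB = 20·log₁₀(V₂/V₁).
20·log₁₀(40.6/0.729) = 20·log₁₀(55.69) = 34.9 dB.

34.9 dB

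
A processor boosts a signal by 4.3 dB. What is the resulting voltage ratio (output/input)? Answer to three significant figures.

1.64

Voltage ratio = 10^(dB/20).
10^(4.3/20) = 10^(0.2150) = 1.64.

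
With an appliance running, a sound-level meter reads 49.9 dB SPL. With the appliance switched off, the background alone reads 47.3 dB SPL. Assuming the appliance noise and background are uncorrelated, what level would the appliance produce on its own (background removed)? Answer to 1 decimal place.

46.4 dB SPL

Subtract intensities: L_src = 10·log₁₀(10^(L_total/10) − 10^(L_bg/10)).
L_src = 10·log₁₀(10^(49.9/10) − 10^(47.3/10)) = 10·log₁₀(44020) = 46.4 dB SPL.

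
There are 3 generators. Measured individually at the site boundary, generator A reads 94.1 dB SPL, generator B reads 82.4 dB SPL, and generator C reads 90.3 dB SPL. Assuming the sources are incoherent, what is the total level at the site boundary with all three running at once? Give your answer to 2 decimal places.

95.82 dB SPL

Uncorrelated sources add in intensity (power), not in dB.
L_total = 10·log₁₀(10^(94.1/10) + 10^(82.4/10) + 10^(90.3/10)) = 10·log₁₀(3816000000) = 95.82 dB SPL.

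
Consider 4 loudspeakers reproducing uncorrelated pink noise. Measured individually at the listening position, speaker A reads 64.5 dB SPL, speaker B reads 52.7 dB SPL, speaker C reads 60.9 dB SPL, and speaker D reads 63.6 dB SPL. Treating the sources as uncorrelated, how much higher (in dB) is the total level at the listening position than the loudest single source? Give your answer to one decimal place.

Uncorrelated sources add in intensity (power), not in dB.
L_total = 10·log₁₀(10^(64.5/10) + 10^(52.7/10) + 10^(60.9/10) + 10^(63.6/10)) = 68.15 dB SPL.
Excess over the loudest (64.5 dB): 68.15 − 64.5 = 3.6 dB.

3.6 dB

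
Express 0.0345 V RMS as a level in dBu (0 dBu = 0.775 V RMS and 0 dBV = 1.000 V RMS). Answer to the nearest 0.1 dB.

-27.0 dBu

dBu = 20·log₁₀(V / 0.775 V).
20·log₁₀(0.0345/0.775) = -27.0 dBu.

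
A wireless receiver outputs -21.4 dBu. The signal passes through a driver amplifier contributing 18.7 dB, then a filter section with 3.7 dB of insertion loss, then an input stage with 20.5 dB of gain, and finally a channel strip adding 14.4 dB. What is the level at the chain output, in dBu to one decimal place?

In dB, series stages simply add:
-21.4 + 18.7 − 3.7 + 20.5 + 14.4 = +28.5 dBu.

+28.5 dBu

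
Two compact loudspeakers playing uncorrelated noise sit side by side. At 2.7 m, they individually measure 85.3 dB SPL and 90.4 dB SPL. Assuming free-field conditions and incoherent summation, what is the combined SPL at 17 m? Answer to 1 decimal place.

75.6 dB SPL

Combined at 2.7 m: 10·log₁₀(10^(85.3/10)+10^(90.4/10)) = 91.57 dB SPL.
Then apply −20·log₁₀(17/2.7) = -15.98 dB → 75.6 dB SPL.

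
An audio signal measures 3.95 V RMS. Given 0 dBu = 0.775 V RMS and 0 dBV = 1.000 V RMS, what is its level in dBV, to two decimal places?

dBV = 20·log₁₀(V / 1.000 V).
20·log₁₀(3.95/1.000) = +11.93 dBV.

+11.93 dBV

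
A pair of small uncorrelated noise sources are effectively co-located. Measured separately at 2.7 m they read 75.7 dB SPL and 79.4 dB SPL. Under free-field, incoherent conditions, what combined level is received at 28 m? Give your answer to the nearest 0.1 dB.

60.6 dB SPL

Combined at 2.7 m: 10·log₁₀(10^(75.7/10)+10^(79.4/10)) = 80.94 dB SPL.
Then apply −20·log₁₀(28/2.7) = -20.32 dB → 60.6 dB SPL.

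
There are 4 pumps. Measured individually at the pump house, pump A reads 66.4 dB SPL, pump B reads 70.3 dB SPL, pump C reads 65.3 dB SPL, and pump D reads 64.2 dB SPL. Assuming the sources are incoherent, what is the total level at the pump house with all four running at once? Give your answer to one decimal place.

Incoherent sources sum as intensities:
L_total = 10·log₁₀(10^(66.4/10) + 10^(70.3/10) + 10^(65.3/10) + 10^(64.2/10)) = 10·log₁₀(21100000) = 73.2 dB SPL.

73.2 dB SPL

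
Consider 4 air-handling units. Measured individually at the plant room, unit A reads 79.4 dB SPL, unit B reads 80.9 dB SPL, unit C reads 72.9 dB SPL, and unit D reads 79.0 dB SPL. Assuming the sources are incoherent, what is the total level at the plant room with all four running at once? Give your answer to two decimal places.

84.90 dB SPL

Add the sources as powers (linear), then convert back to dB:
L_total = 10·log₁₀(10^(79.4/10) + 10^(80.9/10) + 10^(72.9/10) + 10^(79.0/10)) = 10·log₁₀(309100000) = 84.90 dB SPL.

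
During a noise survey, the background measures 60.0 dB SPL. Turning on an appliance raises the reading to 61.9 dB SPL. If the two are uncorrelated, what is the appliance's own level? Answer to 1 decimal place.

Subtract intensities: L_src = 10·log₁₀(10^(L_total/10) − 10^(L_bg/10)).
L_src = 10·log₁₀(10^(61.9/10) − 10^(60.0/10)) = 10·log₁₀(548800) = 57.4 dB SPL.

57.4 dB SPL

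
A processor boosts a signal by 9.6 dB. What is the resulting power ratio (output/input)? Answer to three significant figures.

Power ratio = 10^(dB/10).
10^(9.6/10) = 10^(0.9600) = 9.12.

9.12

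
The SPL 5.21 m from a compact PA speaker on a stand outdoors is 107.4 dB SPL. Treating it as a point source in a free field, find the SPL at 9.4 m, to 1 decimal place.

For a point source in a free field, ΔL = −20·log₁₀(d₂/d₁).
ΔL = −20·log₁₀(9.4/5.21) = -5.13 dB, so L₂ = 107.4 + (-5.13) = 102.3 dB SPL.

102.3 dB SPL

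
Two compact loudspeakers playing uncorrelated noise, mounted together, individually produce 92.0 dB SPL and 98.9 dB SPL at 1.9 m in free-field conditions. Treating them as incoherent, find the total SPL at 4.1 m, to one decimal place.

93.0 dB SPL

Combined at 1.9 m: 10·log₁₀(10^(92.0/10)+10^(98.9/10)) = 99.71 dB SPL.
Then apply −20·log₁₀(4.1/1.9) = -6.68 dB → 93.0 dB SPL.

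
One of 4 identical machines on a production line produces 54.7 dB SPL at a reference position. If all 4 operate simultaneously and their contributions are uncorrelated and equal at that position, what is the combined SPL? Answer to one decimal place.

4 equal incoherent sources raise the level by 10·log₁₀(4) = 6.02 dB.
L_total = 54.7 + 6.02 = 60.7 dB SPL.

60.7 dB SPL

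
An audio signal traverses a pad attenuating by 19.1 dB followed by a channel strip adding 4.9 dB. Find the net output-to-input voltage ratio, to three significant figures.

Net gain = (−19.1) + 4.9 = -14.2 dB.
Voltage ratio = 10^(-14.2/20) = 0.195.

0.195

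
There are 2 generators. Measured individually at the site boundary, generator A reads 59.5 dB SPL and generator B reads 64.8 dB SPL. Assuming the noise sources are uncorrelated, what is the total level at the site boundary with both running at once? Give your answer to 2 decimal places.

65.92 dB SPL

Uncorrelated sources add in intensity (power), not in dB.
L_total = 10·log₁₀(10^(59.5/10) + 10^(64.8/10)) = 10·log₁₀(3911000) = 65.92 dB SPL.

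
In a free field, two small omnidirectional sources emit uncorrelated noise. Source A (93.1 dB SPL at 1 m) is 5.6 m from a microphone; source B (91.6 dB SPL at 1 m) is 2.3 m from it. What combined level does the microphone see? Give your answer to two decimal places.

At the listener: L_A = 93.1 − 20·log₁₀(5.6) = 78.136 dB; L_B = 91.6 − 20·log₁₀(2.3) = 84.365 dB.
Combined: 10·log₁₀(10^(78.136/10)+10^(84.365/10)) = 85.29 dB SPL.

85.29 dB SPL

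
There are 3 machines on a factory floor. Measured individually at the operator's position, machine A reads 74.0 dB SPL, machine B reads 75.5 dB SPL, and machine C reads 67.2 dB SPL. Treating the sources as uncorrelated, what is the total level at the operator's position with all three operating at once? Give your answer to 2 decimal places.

Uncorrelated sources add in intensity (power), not in dB.
L_total = 10·log₁₀(10^(74.0/10) + 10^(75.5/10) + 10^(67.2/10)) = 10·log₁₀(65850000) = 78.19 dB SPL.

78.19 dB SPL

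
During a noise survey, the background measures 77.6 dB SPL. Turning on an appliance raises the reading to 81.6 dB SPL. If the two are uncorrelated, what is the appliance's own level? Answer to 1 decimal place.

Remove the background by subtracting linear intensities:
L_src = 10·log₁₀(10^(81.6/10) − 10^(77.6/10)) = 10·log₁₀(87000000) = 79.4 dB SPL.

79.4 dB SPL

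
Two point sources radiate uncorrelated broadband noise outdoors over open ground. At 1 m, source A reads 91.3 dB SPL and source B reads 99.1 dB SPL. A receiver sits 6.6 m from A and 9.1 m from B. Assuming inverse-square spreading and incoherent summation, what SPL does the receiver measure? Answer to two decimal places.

81.11 dB SPL

At the listener: L_A = 91.3 − 20·log₁₀(6.6) = 74.909 dB; L_B = 99.1 − 20·log₁₀(9.1) = 79.919 dB.
Combined: 10·log₁₀(10^(74.909/10)+10^(79.919/10)) = 81.11 dB SPL.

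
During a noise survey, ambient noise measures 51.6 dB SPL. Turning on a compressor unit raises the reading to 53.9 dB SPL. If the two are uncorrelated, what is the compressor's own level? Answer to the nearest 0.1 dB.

50.0 dB SPL

Background correction is a power subtraction:
L_src = 10·log₁₀(10^(53.9/10) − 10^(51.6/10)) = 10·log₁₀(100900) = 50.0 dB SPL.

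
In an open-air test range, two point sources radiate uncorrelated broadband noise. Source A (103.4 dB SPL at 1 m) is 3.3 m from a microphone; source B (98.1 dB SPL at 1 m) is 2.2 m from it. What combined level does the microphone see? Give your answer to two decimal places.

At the listener: L_A = 103.4 − 20·log₁₀(3.3) = 93.030 dB; L_B = 98.1 − 20·log₁₀(2.2) = 91.252 dB.
Combined: 10·log₁₀(10^(93.030/10)+10^(91.252/10)) = 95.24 dB SPL.

95.24 dB SPL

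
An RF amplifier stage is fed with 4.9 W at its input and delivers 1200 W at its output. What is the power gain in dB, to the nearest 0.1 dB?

Power is a power quantity, so gain = 10·log₁₀(P_out/P_in).
10·log₁₀(1200/4.9) = 10·log₁₀(244.9) = 23.9 dB.

23.9 dB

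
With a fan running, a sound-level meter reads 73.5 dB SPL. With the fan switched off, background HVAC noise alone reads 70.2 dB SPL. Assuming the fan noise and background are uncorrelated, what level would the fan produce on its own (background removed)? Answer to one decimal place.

70.8 dB SPL

Subtract intensities: L_src = 10·log₁₀(10^(L_total/10) − 10^(L_bg/10)).
L_src = 10·log₁₀(10^(73.5/10) − 10^(70.2/10)) = 10·log₁₀(11920000) = 70.8 dB SPL.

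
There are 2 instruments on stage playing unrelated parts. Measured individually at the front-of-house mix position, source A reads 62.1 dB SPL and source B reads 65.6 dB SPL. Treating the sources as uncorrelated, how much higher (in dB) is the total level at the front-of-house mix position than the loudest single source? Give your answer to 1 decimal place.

1.6 dB

Incoherent sources sum as intensities:
L_total = 10·log₁₀(10^(62.1/10) + 10^(65.6/10)) = 67.20 dB SPL.
Excess over the loudest (65.6 dB): 67.20 − 65.6 = 1.6 dB.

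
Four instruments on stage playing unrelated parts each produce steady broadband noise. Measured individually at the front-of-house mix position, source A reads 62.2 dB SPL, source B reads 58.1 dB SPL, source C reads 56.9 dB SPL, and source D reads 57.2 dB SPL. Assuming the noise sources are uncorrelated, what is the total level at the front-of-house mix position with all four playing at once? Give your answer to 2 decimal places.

Incoherent sources sum as intensities:
L_total = 10·log₁₀(10^(62.2/10) + 10^(58.1/10) + 10^(56.9/10) + 10^(57.2/10)) = 10·log₁₀(3320000) = 65.21 dB SPL.

65.21 dB SPL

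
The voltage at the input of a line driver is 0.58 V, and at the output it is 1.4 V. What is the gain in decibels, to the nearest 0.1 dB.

Voltage is an amplitude quantity, so gain = 20·log₁₀(V_out/V_in).
20·log₁₀(1.4/0.58) = 20·log₁₀(2.414) = 7.7 dB.

7.7 dB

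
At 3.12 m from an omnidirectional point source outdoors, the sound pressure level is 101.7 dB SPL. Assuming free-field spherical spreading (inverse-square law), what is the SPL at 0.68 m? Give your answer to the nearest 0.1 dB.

Inverse-square spreading gives ΔL = −20·log₁₀(d₂/d₁).
ΔL = −20·log₁₀(0.68/3.12) = 13.23 dB, so L₂ = 101.7 + (13.23) = 114.9 dB SPL.

114.9 dB SPL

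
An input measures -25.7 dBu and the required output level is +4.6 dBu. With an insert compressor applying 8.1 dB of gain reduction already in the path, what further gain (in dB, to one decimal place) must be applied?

The required make-up gain is the shortfall in the dB sum.
G = +4.6 − (-25.7) + 8.1 = 38.4 dB.

38.4 dB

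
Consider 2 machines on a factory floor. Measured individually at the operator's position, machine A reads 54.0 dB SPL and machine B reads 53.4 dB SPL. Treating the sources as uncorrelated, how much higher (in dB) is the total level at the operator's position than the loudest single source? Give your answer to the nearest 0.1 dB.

2.7 dB

Add the sources as powers (linear), then convert back to dB:
L_total = 10·log₁₀(10^(54.0/10) + 10^(53.4/10)) = 56.72 dB SPL.
Excess over the loudest (54.0 dB): 56.72 − 54.0 = 2.7 dB.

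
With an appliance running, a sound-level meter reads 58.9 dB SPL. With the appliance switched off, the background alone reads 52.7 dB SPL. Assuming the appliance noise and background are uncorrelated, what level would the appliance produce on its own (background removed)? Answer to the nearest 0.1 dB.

Remove the background by subtracting linear intensities:
L_src = 10·log₁₀(10^(58.9/10) − 10^(52.7/10)) = 10·log₁₀(590000) = 57.7 dB SPL.

57.7 dB SPL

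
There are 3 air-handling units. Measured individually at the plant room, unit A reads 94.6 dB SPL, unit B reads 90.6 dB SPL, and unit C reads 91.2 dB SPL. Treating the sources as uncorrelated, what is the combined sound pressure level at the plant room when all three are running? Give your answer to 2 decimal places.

Uncorrelated sources add in intensity (power), not in dB.
L_total = 10·log₁₀(10^(94.6/10) + 10^(90.6/10) + 10^(91.2/10)) = 10·log₁₀(5350000000) = 97.28 dB SPL.

97.28 dB SPL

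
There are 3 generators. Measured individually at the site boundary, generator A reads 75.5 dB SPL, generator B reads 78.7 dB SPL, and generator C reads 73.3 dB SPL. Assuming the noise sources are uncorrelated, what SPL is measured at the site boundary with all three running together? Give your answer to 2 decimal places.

81.17 dB SPL

Uncorrelated sources add in intensity (power), not in dB.
L_total = 10·log₁₀(10^(75.5/10) + 10^(78.7/10) + 10^(73.3/10)) = 10·log₁₀(131000000) = 81.17 dB SPL.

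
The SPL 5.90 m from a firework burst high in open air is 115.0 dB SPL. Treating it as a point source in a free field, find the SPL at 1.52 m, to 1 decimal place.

For a point source in a free field, ΔL = −20·log₁₀(d₂/d₁).
ΔL = −20·log₁₀(1.52/5.90) = 11.78 dB, so L₂ = 115.0 + (11.78) = 126.8 dB SPL.

126.8 dB SPL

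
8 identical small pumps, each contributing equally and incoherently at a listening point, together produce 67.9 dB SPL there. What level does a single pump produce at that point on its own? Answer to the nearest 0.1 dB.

58.9 dB SPL

8 equal incoherent sources add 10·log₁₀(8) = 9.03 dB over one source.
L_one = 67.9 − 9.03 = 58.9 dB SPL.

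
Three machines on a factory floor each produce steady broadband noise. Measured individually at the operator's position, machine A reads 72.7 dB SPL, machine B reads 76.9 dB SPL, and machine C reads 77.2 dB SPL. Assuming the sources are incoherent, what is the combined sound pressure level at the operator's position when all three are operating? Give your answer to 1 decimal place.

Incoherent sources sum as intensities:
L_total = 10·log₁₀(10^(72.7/10) + 10^(76.9/10) + 10^(77.2/10)) = 10·log₁₀(120100000) = 80.8 dB SPL.

80.8 dB SPL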